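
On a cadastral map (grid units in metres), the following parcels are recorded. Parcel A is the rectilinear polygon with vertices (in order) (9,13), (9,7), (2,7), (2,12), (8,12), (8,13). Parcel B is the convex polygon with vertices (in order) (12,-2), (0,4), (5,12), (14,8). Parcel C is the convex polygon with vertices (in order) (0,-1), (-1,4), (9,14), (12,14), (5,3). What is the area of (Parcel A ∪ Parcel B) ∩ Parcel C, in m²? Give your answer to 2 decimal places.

44.70

|Parcel A ∪ Parcel B| = 123.7556.
|(Parcel A ∪ Parcel B) ∩ Parcel C| = 44.70.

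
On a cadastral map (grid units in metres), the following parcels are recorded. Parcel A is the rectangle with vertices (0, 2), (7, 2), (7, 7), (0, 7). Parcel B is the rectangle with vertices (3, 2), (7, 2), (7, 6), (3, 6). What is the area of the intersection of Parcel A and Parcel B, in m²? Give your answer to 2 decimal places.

16.00

|Parcel A∩Parcel B|: x∈[3,7], y∈[2,6] → 4·4 = 16.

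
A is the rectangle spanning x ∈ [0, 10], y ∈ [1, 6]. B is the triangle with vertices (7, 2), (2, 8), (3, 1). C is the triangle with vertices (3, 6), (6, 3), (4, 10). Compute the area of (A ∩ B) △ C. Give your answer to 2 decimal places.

18.17

|A ∩ B| = 13.119.
|(A ∩ B) ∩ C| = 1.2246.
|(A ∩ B) △ C| = 13.119 + 7.5 − 2.4493 = 18.17.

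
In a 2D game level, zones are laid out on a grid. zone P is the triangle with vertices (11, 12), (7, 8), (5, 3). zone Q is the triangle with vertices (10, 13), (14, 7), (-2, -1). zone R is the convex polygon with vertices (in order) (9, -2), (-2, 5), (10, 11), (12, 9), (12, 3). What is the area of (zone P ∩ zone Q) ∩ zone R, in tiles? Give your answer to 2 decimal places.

The region (zone P ∩ zone Q) ∩ zone R is the polygon with vertices (7,8), (10,11), (10.2,10.8), (5,3).
By the shoelace formula its area is 5.80.

5.80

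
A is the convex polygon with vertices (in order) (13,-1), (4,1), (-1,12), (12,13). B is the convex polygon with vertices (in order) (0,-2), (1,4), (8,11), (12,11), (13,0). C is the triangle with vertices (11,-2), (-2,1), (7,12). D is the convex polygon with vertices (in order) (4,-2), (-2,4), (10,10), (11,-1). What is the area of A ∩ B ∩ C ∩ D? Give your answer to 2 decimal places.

46.10

The intersection is the polygon with vertices (4,7), (7.875,8.938), (10.537,-0.379), (10.341,-0.409), (4,1), (2.125,5.125).
By the shoelace formula its area is 46.10.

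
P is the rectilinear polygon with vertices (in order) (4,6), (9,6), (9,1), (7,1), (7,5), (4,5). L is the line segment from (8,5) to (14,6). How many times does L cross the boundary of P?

1

The segment meets the boundary at (9,5.167).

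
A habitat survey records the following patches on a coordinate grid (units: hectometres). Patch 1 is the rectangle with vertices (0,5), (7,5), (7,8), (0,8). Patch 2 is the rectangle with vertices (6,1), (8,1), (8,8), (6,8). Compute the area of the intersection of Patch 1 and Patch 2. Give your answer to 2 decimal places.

3.00

|Patch 1∩Patch 2|: x∈[6,7], y∈[5,8] → 1·3 = 3.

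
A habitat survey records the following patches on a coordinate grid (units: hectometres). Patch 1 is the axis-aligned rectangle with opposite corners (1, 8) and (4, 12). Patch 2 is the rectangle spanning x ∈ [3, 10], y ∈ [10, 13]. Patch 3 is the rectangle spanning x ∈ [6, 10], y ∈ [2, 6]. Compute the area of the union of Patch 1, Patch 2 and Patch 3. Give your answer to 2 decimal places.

47.00

By inclusion–exclusion:
Individual areas: |Patch 1| = 12, |Patch 2| = 21, |Patch 3| = 16.
|Patch 1∩Patch 2|: x∈[3,4], y∈[10,12] → 1·2 = 2.
|Patch 1∩Patch 3| = 0 (no overlap).
|Patch 2∩Patch 3| = 0 (no overlap).
|Patch 1∩Patch 2∩Patch 3| = 0.
|Patch 1 ∪ Patch 2 ∪ Patch 3| = 49 − 2 + 0 = 47.00.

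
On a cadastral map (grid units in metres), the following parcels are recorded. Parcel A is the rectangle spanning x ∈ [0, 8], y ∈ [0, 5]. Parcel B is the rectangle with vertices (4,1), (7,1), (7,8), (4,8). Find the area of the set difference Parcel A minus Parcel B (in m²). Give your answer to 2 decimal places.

28.00

|Parcel A∩Parcel B|: x∈[4,7], y∈[1,5] → 3·4 = 12.
|Parcel A| = 40.
|Parcel A ∖ Parcel B| = |Parcel A| − |Parcel A∩Parcel B| = 40 − 12 = 28.00.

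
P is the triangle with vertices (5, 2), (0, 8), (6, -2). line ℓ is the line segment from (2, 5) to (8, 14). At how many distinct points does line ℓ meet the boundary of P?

1

The segment meets the boundary at (2.222,5.333).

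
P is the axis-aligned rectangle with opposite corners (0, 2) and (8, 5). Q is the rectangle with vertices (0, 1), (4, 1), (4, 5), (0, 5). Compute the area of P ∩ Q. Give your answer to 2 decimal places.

12.00

|P∩Q|: x∈[0,4], y∈[2,5] → 4·3 = 12.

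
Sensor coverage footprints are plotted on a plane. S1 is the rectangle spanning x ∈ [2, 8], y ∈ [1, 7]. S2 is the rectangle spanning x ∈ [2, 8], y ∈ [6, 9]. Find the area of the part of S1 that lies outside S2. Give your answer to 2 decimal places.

|S1∩S2|: x∈[2,8], y∈[6,7] → 6·1 = 6.
|S1| = 36.
|S1 ∖ S2| = |S1| − |S1∩S2| = 36 − 6 = 30.00.

30.00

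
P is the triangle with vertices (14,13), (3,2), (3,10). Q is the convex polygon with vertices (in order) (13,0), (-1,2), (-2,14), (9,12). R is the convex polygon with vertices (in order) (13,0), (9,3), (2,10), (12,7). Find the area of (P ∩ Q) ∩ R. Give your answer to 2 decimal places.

10.55

The region (P ∩ Q) ∩ R is the polygon with vertices (3,9.7), (8.923,7.923), (6.5,5.5), (3,9).
By the shoelace formula its area is 10.55.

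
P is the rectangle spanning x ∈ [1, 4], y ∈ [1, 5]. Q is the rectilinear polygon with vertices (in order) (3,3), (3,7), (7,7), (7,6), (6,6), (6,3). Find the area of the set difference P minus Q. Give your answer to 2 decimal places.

10.00

|P| = 12, |P∩Q| = 2.
|P ∖ Q| = |P| − |P∩Q| = 12 − 2 = 10.00.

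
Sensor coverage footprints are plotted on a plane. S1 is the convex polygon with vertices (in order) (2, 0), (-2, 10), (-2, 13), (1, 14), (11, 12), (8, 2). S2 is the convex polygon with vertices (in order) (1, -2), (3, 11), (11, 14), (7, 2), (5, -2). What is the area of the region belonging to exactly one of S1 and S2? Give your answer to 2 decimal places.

68.86

|S1| = 123.5, |S2| = 85, |S1∩S2| = 69.8217.
|S1 △ S2| = |S1| + |S2| − 2·|S1∩S2| = 123.5 + 85 − 139.6435 = 68.86.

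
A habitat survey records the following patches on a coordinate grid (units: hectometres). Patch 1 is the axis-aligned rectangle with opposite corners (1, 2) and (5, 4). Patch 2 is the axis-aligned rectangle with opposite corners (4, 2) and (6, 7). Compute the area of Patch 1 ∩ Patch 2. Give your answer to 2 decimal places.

2.00

|Patch 1∩Patch 2|: x∈[4,5], y∈[2,4] → 1·2 = 2.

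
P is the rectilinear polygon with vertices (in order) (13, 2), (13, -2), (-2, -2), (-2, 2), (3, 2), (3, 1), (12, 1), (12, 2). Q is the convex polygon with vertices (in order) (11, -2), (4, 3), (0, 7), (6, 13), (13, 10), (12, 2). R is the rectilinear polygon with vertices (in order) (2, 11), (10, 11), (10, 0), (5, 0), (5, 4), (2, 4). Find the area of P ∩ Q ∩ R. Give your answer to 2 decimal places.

2.50

The intersection is the polygon with vertices (6.8,1), (10,1), (10,0), (8.2,0).
By the shoelace formula its area is 2.50.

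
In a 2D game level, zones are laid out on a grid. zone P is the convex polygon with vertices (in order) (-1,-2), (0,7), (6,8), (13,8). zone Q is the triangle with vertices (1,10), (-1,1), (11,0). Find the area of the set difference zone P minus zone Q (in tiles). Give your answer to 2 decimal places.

25.85

|zone P| = 61.5, |zone P∩zone Q| = 35.6535.
|zone P ∖ zone Q| = |zone P| − |zone P∩zone Q| = 61.5 − 35.6535 = 25.85.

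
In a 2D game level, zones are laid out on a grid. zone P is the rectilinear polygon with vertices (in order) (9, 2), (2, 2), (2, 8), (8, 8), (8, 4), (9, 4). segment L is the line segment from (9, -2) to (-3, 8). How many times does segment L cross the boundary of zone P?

2

The segment meets the boundary at (2,3.833), (4.2,2).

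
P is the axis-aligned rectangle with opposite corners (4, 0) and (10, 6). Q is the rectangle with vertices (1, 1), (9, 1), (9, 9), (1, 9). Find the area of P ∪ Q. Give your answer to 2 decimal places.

75.00

By inclusion–exclusion:
Individual areas: |P| = 36, |Q| = 64.
|P∩Q|: x∈[4,9], y∈[1,6] → 5·5 = 25.
|P ∪ Q| = 100 − 25 = 75.00.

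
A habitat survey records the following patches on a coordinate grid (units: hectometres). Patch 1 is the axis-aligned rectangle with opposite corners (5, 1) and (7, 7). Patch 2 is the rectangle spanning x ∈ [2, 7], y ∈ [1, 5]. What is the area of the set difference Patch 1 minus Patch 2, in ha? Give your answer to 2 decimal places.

4.00

|Patch 1∩Patch 2|: x∈[5,7], y∈[1,5] → 2·4 = 8.
|Patch 1| = 12.
|Patch 1 ∖ Patch 2| = |Patch 1| − |Patch 1∩Patch 2| = 12 − 8 = 4.00.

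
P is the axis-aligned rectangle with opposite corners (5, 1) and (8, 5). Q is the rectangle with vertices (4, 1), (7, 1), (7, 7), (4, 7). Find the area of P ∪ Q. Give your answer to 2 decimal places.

By inclusion–exclusion:
Individual areas: |P| = 12, |Q| = 18.
|P∩Q|: x∈[5,7], y∈[1,5] → 2·4 = 8.
|P ∪ Q| = 30 − 8 = 22.00.

22.00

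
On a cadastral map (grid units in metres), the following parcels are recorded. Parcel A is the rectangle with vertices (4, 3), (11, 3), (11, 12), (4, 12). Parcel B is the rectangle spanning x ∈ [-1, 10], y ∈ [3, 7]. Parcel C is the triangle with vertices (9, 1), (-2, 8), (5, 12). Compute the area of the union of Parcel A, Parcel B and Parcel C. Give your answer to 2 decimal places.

100.92

By inclusion–exclusion:
Individual areas: |Parcel A| = 63, |Parcel B| = 44, |Parcel C| = 46.5.
|Parcel A∩Parcel B|: x∈[4,10], y∈[3,7] → 6·4 = 24.
|Parcel A∩Parcel C| = 22.3442.
|Parcel B∩Parcel C| = 19.3247.
|Parcel A∩Parcel B∩Parcel C| = 13.0844.
|Parcel A ∪ Parcel B ∪ Parcel C| = 153.5 − 65.6688 + 13.0844 = 100.92.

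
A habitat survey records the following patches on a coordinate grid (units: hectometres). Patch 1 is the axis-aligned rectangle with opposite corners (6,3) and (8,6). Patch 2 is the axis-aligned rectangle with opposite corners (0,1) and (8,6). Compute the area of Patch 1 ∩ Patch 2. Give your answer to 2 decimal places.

|Patch 1∩Patch 2|: x∈[6,8], y∈[3,6] → 2·3 = 6.

6.00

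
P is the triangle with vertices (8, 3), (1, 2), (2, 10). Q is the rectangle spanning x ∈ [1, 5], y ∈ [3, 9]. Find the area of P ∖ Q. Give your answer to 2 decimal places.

9.18

|P| = 27.5, |P∩Q| = 18.3214.
|P ∖ Q| = |P| − |P∩Q| = 27.5 − 18.3214 = 9.18.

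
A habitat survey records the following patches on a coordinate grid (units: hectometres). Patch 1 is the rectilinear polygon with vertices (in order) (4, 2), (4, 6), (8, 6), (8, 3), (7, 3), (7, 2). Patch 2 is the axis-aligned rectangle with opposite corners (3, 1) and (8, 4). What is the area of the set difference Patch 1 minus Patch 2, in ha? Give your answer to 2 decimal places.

|Patch 1| = 15, |Patch 1∩Patch 2| = 7.
|Patch 1 ∖ Patch 2| = |Patch 1| − |Patch 1∩Patch 2| = 15 − 7 = 8.00.

8.00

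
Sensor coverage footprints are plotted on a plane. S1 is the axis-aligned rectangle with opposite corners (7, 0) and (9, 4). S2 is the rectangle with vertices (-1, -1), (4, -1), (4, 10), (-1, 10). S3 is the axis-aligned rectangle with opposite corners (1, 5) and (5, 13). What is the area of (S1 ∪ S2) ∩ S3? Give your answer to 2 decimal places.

15.00

The region (S1 ∪ S2) ∩ S3 is the polygon with vertices (4,10), (4,5), (1,5), (1,10).
By the shoelace formula its area is 15.00.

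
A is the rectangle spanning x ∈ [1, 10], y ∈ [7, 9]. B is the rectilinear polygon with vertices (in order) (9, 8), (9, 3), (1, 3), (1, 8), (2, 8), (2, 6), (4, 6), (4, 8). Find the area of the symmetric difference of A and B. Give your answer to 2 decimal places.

42.00

|A| = 18, |B| = 36, |A∩B| = 6.
|A △ B| = |A| + |B| − 2·|A∩B| = 18 + 36 − 12 = 42.00.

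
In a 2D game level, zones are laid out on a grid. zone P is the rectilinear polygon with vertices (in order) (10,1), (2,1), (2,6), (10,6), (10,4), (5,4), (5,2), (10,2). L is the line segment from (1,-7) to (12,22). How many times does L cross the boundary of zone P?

4

The segment meets the boundary at (5.931,6), (5.172,4), (5,3.545), (4.034,1).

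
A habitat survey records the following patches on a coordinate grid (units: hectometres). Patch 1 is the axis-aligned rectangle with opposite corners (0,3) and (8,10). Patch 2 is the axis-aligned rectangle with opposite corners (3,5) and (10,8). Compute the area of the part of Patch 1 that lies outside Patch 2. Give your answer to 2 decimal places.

|Patch 1∩Patch 2|: x∈[3,8], y∈[5,8] → 5·3 = 15.
|Patch 1| = 56.
|Patch 1 ∖ Patch 2| = |Patch 1| − |Patch 1∩Patch 2| = 56 − 15 = 41.00.

41.00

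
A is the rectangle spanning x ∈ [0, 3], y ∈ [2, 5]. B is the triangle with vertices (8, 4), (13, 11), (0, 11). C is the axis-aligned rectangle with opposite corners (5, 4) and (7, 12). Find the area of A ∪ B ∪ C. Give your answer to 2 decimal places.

60.00

By inclusion–exclusion:
Individual areas: |A| = 9, |B| = 45.5, |C| = 16.
|A∩B| = 0.
|A∩C| = 0 (no overlap).
|B∩C| = 10.5.
|A∩B∩C| = 0.
|A ∪ B ∪ C| = 70.5 − 10.5 + 0 = 60.00.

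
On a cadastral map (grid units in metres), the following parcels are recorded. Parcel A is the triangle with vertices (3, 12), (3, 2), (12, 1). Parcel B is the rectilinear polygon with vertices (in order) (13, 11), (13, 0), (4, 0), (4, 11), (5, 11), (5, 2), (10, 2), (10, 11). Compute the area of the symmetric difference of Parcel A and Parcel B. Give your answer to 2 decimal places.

|Parcel A| = 45, |Parcel B| = 54, |Parcel A∩Parcel B| = 13.0556.
|Parcel A △ Parcel B| = |Parcel A| + |Parcel B| − 2·|Parcel A∩Parcel B| = 45 + 54 − 26.1111 = 72.89.

72.89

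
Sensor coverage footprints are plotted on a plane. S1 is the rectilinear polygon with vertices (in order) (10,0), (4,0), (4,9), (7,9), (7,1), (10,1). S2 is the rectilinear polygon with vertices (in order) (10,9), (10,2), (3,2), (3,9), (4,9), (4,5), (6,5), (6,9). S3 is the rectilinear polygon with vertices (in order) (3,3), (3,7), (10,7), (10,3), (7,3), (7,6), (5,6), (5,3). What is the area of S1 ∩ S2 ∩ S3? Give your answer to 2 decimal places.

3.00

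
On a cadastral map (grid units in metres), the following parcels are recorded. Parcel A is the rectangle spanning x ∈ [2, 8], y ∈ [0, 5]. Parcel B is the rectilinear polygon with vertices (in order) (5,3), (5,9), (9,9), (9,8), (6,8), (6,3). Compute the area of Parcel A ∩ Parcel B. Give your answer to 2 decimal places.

The intersection is the polygon with vertices (6,5), (6,3), (5,3), (5,5).
By the shoelace formula its area is 2.00.

2.00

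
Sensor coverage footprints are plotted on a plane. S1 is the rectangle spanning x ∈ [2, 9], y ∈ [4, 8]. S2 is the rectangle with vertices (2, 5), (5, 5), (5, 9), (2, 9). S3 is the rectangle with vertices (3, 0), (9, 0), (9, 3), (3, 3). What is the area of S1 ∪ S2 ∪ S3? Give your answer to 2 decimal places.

49.00

By inclusion–exclusion:
Individual areas: |S1| = 28, |S2| = 12, |S3| = 18.
|S1∩S2|: x∈[2,5], y∈[5,8] → 3·3 = 9.
|S1∩S3| = 0 (no overlap).
|S2∩S3| = 0 (no overlap).
|S1∩S2∩S3| = 0.
|S1 ∪ S2 ∪ S3| = 58 − 9 + 0 = 49.00.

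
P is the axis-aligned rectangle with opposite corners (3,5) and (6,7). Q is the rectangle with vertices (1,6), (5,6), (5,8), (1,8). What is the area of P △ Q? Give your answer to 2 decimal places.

|P∩Q|: x∈[3,5], y∈[6,7] → 2·1 = 2.
|P △ Q| = |P| + |Q| − 2·|P∩Q| = 6 + 8 − 4 = 10.00.

10.00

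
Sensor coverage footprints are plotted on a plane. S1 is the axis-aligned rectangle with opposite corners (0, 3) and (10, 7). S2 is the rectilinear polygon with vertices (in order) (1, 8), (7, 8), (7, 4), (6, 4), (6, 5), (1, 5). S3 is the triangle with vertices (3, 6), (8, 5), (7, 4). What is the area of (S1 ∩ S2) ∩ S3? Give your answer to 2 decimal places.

2.15

The region (S1 ∩ S2) ∩ S3 is the polygon with vertices (7,4), (6,4.5), (6,5), (5,5), (3,6), (7,5.2).
By the shoelace formula its area is 2.15.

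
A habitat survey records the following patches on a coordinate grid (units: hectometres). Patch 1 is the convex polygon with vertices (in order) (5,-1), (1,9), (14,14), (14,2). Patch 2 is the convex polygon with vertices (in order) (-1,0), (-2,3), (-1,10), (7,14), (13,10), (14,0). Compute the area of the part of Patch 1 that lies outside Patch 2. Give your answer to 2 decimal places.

16.53

|Patch 1| = 129, |Patch 1∩Patch 2| = 112.4692.
|Patch 1 ∖ Patch 2| = |Patch 1| − |Patch 1∩Patch 2| = 129 − 112.4692 = 16.53.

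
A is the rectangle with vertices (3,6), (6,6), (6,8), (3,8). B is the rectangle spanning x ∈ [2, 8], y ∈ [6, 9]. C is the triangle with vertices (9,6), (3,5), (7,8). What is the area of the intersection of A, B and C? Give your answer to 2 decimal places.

The intersection is the polygon with vertices (6,6), (4.333,6), (6,7.25).
By the shoelace formula its area is 1.04.

1.04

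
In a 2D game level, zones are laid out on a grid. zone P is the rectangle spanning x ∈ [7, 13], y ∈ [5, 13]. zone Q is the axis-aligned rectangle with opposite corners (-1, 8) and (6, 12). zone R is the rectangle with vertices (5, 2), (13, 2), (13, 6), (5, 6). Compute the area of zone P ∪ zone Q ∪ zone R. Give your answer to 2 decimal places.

102.00

By inclusion–exclusion:
Individual areas: |zone P| = 48, |zone Q| = 28, |zone R| = 32.
|zone P∩zone Q| = 0 (no overlap).
|zone P∩zone R|: x∈[7,13], y∈[5,6] → 6·1 = 6.
|zone Q∩zone R| = 0 (no overlap).
|zone P∩zone Q∩zone R| = 0.
|zone P ∪ zone Q ∪ zone R| = 108 − 6 + 0 = 102.00.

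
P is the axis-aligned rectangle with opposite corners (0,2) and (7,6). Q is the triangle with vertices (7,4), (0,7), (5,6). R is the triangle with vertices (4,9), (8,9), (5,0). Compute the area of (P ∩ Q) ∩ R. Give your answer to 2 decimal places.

The region (P ∩ Q) ∩ R is the polygon with vertices (6.5,4.5), (6.417,4.25), (4.433,5.1), (4.333,6), (5,6).
By the shoelace formula its area is 1.68.

1.68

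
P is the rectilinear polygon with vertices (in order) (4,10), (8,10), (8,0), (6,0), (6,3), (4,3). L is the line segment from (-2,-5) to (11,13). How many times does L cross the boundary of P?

2

The segment meets the boundary at (8,8.846), (4,3.308).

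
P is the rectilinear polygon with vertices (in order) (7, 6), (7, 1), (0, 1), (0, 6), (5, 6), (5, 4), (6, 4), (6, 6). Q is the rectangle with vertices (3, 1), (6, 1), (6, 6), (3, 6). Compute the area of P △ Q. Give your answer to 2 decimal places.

|P| = 33, |Q| = 15, |P∩Q| = 13.
|P △ Q| = |P| + |Q| − 2·|P∩Q| = 33 + 15 − 26 = 22.00.

22.00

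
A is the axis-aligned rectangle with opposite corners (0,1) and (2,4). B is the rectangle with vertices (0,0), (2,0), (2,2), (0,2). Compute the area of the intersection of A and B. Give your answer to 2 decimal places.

2.00

|A∩B|: x∈[0,2], y∈[1,2] → 2·1 = 2.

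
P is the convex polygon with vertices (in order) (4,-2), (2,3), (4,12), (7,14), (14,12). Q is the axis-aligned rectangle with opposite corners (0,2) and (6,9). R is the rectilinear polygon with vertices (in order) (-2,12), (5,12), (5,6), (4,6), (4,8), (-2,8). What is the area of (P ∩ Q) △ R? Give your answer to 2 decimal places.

46.24

|P ∩ Q| = 23.8.
|(P ∩ Q) ∩ R| = 3.7778.
|(P ∩ Q) △ R| = 23.8 + 30 − 7.5556 = 46.24.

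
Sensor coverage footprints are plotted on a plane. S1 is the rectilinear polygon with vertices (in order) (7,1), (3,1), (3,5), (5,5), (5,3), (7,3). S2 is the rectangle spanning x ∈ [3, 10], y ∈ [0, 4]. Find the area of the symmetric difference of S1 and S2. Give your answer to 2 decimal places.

|S1| = 12, |S2| = 28, |S1∩S2| = 10.
|S1 △ S2| = |S1| + |S2| − 2·|S1∩S2| = 12 + 28 − 20 = 20.00.

20.00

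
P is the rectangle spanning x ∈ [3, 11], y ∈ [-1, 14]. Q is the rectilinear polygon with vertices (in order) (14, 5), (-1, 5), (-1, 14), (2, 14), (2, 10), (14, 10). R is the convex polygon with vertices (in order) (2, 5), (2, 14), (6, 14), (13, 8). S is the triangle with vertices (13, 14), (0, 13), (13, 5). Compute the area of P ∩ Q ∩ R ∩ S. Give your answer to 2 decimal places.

The intersection is the polygon with vertices (10.667,10), (11,9.714), (11,7.455), (9.622,7.079), (4.875,10).
By the shoelace formula its area is 10.65.

10.65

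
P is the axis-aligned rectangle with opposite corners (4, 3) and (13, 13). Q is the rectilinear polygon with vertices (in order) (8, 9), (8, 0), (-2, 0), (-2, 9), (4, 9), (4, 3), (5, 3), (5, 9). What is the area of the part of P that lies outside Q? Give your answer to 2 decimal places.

|P| = 90, |P∩Q| = 18.
|P ∖ Q| = |P| − |P∩Q| = 90 − 18 = 72.00.

72.00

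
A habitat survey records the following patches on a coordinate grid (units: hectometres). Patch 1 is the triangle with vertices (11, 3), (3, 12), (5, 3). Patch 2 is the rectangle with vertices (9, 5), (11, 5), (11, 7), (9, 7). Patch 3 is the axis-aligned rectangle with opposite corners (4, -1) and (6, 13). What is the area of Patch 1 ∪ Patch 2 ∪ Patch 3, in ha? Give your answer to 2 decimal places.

47.72

By inclusion–exclusion:
Individual areas: |Patch 1| = 27, |Patch 2| = 4, |Patch 3| = 28.
|Patch 1∩Patch 2| = 0.0278.
|Patch 1∩Patch 3| = 11.25.
|Patch 2∩Patch 3| = 0 (no overlap).
|Patch 1∩Patch 2∩Patch 3| = 0.
|Patch 1 ∪ Patch 2 ∪ Patch 3| = 59 − 11.2778 + 0 = 47.72.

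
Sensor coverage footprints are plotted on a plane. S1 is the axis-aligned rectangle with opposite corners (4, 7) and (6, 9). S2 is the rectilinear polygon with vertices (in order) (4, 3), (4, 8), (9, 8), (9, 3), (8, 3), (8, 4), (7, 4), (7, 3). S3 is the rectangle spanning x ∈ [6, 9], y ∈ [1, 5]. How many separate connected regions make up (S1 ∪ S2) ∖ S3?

1

(S1 ∪ S2) ∖ S3 is a single connected region.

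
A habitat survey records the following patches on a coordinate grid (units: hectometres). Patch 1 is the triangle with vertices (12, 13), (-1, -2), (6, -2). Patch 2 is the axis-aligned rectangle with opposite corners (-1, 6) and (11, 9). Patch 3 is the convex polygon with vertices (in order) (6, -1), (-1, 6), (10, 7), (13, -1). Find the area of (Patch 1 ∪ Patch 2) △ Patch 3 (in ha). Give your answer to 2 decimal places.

90.98

|Patch 1 ∪ Patch 2| = 80.8.
|(Patch 1 ∪ Patch 2) ∩ Patch 3| = 29.9113.
|(Patch 1 ∪ Patch 2) △ Patch 3| = 80.8 + 70 − 59.8226 = 90.98.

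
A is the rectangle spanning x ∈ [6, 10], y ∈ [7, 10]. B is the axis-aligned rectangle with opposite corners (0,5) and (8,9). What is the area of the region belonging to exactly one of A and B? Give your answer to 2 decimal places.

36.00

|A∩B|: x∈[6,8], y∈[7,9] → 2·2 = 4.
|A △ B| = |A| + |B| − 2·|A∩B| = 12 + 32 − 8 = 36.00.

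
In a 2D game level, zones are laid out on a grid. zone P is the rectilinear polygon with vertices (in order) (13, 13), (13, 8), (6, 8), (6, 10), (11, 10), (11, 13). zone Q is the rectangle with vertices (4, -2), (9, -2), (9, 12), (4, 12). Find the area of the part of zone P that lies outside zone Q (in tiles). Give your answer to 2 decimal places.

|zone P| = 20, |zone P∩zone Q| = 6.
|zone P ∖ zone Q| = |zone P| − |zone P∩zone Q| = 20 − 6 = 14.00.

14.00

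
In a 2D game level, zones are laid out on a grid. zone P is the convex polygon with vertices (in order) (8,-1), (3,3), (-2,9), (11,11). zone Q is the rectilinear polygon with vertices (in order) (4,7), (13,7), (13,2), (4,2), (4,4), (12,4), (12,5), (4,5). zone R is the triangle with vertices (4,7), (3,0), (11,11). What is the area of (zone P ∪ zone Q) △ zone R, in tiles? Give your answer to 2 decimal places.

|zone P ∪ zone Q| = 95.525.
|(zone P ∪ zone Q) ∩ zone R| = 21.033.
|(zone P ∪ zone Q) △ zone R| = 95.525 + 22.5 − 42.0659 = 75.96.

75.96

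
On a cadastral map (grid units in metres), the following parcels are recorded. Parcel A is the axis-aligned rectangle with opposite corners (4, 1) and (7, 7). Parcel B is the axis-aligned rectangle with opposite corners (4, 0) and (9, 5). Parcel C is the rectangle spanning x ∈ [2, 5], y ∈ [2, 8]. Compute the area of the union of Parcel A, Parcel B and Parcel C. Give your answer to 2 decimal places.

By inclusion–exclusion:
Individual areas: |Parcel A| = 18, |Parcel B| = 25, |Parcel C| = 18.
|Parcel A∩Parcel B|: x∈[4,7], y∈[1,5] → 3·4 = 12.
|Parcel A∩Parcel C|: x∈[4,5], y∈[2,7] → 1·5 = 5.
|Parcel B∩Parcel C|: x∈[4,5], y∈[2,5] → 1·3 = 3.
|Parcel A∩Parcel B∩Parcel C| = 3.
|Parcel A ∪ Parcel B ∪ Parcel C| = 61 − 20 + 3 = 44.00.

44.00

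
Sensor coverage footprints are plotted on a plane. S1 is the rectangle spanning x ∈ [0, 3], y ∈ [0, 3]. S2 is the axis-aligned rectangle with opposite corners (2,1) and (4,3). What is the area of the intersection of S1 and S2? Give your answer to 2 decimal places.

2.00

|S1∩S2|: x∈[2,3], y∈[1,3] → 1·2 = 2.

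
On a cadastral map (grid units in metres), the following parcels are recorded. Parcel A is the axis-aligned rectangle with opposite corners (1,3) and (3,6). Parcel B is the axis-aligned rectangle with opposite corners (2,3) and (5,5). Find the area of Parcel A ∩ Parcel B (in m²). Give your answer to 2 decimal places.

|Parcel A∩Parcel B|: x∈[2,3], y∈[3,5] → 1·2 = 2.

2.00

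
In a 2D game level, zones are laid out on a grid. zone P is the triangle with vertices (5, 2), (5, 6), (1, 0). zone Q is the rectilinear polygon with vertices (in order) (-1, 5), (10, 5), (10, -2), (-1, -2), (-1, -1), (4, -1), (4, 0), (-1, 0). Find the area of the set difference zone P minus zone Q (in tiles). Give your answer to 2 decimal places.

|zone P| = 8, |zone P∩zone Q| = 7.6667.
|zone P ∖ zone Q| = |zone P| − |zone P∩zone Q| = 8 − 7.6667 = 0.33.

0.33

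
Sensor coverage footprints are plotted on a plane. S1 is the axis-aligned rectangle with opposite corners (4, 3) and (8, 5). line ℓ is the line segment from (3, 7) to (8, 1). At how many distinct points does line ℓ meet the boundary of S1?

The segment meets the boundary at (6.333,3), (4.667,5).

2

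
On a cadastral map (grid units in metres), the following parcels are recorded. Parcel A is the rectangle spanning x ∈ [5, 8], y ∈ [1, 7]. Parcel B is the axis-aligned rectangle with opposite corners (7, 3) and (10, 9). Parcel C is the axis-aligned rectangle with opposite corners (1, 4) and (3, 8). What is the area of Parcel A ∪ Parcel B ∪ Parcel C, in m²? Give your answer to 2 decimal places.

40.00

By inclusion–exclusion:
Individual areas: |Parcel A| = 18, |Parcel B| = 18, |Parcel C| = 8.
|Parcel A∩Parcel B|: x∈[7,8], y∈[3,7] → 1·4 = 4.
|Parcel A∩Parcel C| = 0 (no overlap).
|Parcel B∩Parcel C| = 0 (no overlap).
|Parcel A∩Parcel B∩Parcel C| = 0.
|Parcel A ∪ Parcel B ∪ Parcel C| = 44 − 4 + 0 = 40.00.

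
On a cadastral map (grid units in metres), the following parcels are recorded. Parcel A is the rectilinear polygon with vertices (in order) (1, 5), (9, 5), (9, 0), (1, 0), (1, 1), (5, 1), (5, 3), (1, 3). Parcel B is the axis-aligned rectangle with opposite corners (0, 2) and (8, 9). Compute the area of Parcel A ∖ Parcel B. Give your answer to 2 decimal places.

15.00

|Parcel A| = 32, |Parcel A∩Parcel B| = 17.
|Parcel A ∖ Parcel B| = |Parcel A| − |Parcel A∩Parcel B| = 32 − 17 = 15.00.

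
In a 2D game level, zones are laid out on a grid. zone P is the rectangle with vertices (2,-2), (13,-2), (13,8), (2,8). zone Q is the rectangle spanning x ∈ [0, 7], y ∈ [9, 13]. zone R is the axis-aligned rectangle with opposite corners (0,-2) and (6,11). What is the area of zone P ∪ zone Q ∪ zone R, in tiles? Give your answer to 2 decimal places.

164.00

By inclusion–exclusion:
Individual areas: |zone P| = 110, |zone Q| = 28, |zone R| = 78.
|zone P∩zone Q| = 0 (no overlap).
|zone P∩zone R|: x∈[2,6], y∈[-2,8] → 4·10 = 40.
|zone Q∩zone R|: x∈[0,6], y∈[9,11] → 6·2 = 12.
|zone P∩zone Q∩zone R| = 0.
|zone P ∪ zone Q ∪ zone R| = 216 − 52 + 0 = 164.00.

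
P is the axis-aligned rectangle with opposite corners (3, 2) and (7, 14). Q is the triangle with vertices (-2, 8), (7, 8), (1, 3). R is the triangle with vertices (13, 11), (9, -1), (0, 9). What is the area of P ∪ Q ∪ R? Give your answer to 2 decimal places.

110.36

By inclusion–exclusion:
Individual areas: |P| = 48, |Q| = 22.5, |R| = 74.
|P∩Q| = 6.6667.
|P∩R| = 25.0269.
|Q∩R| = 8.8595.
|P∩Q∩R| = 6.4095.
|P ∪ Q ∪ R| = 144.5 − 40.5531 + 6.4095 = 110.36.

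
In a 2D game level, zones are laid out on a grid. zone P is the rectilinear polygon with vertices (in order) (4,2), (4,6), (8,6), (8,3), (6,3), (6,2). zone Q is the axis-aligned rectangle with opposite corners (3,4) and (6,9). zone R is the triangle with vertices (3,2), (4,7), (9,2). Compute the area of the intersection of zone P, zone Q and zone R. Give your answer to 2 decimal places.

The intersection is the polygon with vertices (5,6), (6,5), (6,4), (4,4), (4,6).
By the shoelace formula its area is 3.50.

3.50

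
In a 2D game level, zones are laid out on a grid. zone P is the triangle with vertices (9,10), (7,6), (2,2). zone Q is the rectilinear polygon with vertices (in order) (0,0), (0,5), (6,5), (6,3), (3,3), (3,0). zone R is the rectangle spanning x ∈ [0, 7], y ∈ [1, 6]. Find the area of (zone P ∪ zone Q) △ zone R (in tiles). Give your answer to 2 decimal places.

21.66

|zone P ∪ zone Q| = 25.3375.
|(zone P ∪ zone Q) ∩ zone R| = 19.3375.
|(zone P ∪ zone Q) △ zone R| = 25.3375 + 35 − 38.675 = 21.66.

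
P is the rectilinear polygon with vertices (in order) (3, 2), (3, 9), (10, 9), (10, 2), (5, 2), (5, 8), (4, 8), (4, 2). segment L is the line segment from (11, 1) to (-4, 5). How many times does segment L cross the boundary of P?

The segment meets the boundary at (5,2.6), (7.25,2), (3,3.133), (4,2.867).

4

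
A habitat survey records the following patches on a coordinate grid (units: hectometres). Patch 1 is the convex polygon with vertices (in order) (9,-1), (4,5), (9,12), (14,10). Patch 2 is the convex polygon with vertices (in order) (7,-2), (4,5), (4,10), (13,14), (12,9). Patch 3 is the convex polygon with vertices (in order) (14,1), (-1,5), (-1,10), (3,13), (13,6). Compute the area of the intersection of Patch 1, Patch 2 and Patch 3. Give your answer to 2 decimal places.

The intersection is the polygon with vertices (7.476,9.867), (11.207,7.255), (8.973,2.341), (5.429,3.286), (4,5).
By the shoelace formula its area is 31.17.

31.17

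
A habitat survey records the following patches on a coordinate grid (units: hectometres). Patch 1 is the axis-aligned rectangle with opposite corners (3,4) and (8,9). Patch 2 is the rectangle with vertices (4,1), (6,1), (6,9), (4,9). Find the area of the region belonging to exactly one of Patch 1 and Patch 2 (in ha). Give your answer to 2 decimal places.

|Patch 1∩Patch 2|: x∈[4,6], y∈[4,9] → 2·5 = 10.
|Patch 1 △ Patch 2| = |Patch 1| + |Patch 2| − 2·|Patch 1∩Patch 2| = 25 + 16 − 20 = 21.00.

21.00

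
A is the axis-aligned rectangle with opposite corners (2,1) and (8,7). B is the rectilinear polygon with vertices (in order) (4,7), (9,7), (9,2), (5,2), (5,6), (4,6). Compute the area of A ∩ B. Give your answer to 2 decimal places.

The intersection is the polygon with vertices (8,2), (5,2), (5,6), (4,6), (4,7), (8,7).
By the shoelace formula its area is 16.00.

16.00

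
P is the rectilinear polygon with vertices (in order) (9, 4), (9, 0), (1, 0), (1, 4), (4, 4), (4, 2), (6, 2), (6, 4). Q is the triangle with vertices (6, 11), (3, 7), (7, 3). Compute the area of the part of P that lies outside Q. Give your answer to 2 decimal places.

27.56

|P| = 28, |P∩Q| = 0.4375.
|P ∖ Q| = |P| − |P∩Q| = 28 − 0.4375 = 27.56.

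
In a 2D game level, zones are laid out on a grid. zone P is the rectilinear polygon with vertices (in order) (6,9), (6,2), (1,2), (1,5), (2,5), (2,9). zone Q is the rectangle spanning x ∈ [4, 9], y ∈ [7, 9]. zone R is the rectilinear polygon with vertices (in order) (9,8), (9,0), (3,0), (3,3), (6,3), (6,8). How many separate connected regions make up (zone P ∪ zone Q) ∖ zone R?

(zone P ∪ zone Q) ∖ zone R is a single connected region.

1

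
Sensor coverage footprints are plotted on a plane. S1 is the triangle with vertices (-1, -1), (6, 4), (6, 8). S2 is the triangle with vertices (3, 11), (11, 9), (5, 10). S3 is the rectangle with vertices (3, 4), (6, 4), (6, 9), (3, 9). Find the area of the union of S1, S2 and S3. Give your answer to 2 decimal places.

By inclusion–exclusion:
Individual areas: |S1| = 14, |S2| = 2, |S3| = 15.
|S1∩S2| = 0.
|S1∩S3| = 6.2143.
|S2∩S3| = 0.
|S1∩S2∩S3| = 0.
|S1 ∪ S2 ∪ S3| = 31 − 6.2143 + 0 = 24.79.

24.79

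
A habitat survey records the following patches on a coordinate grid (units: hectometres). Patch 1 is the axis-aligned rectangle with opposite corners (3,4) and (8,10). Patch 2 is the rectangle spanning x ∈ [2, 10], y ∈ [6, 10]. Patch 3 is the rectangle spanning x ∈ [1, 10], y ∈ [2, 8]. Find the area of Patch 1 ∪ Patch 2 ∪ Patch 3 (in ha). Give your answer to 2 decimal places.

By inclusion–exclusion:
Individual areas: |Patch 1| = 30, |Patch 2| = 32, |Patch 3| = 54.
|Patch 1∩Patch 2|: x∈[3,8], y∈[6,10] → 5·4 = 20.
|Patch 1∩Patch 3|: x∈[3,8], y∈[4,8] → 5·4 = 20.
|Patch 2∩Patch 3|: x∈[2,10], y∈[6,8] → 8·2 = 16.
|Patch 1∩Patch 2∩Patch 3| = 10.
|Patch 1 ∪ Patch 2 ∪ Patch 3| = 116 − 56 + 10 = 70.00.

70.00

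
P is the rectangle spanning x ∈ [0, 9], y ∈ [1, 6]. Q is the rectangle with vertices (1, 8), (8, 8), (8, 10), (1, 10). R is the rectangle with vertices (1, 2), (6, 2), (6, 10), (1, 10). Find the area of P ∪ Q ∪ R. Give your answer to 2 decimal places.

69.00

By inclusion–exclusion:
Individual areas: |P| = 45, |Q| = 14, |R| = 40.
|P∩Q| = 0 (no overlap).
|P∩R|: x∈[1,6], y∈[2,6] → 5·4 = 20.
|Q∩R|: x∈[1,6], y∈[8,10] → 5·2 = 10.
|P∩Q∩R| = 0.
|P ∪ Q ∪ R| = 99 − 30 + 0 = 69.00.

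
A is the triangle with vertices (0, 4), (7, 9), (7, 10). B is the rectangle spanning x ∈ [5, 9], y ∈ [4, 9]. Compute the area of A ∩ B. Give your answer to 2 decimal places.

1.13

The intersection is the polygon with vertices (5,7.571), (5,8.286), (5.833,9), (7,9).
By the shoelace formula its area is 1.13.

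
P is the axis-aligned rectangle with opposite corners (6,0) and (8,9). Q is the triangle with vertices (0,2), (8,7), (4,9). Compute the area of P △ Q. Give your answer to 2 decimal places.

|P| = 18, |Q| = 18, |P∩Q| = 2.25.
|P △ Q| = |P| + |Q| − 2·|P∩Q| = 18 + 18 − 4.5 = 31.50.

31.50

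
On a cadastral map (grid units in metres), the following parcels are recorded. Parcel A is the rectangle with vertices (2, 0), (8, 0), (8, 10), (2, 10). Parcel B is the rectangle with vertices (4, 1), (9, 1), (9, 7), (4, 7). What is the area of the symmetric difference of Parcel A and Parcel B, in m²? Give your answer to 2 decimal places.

|Parcel A∩Parcel B|: x∈[4,8], y∈[1,7] → 4·6 = 24.
|Parcel A △ Parcel B| = |Parcel A| + |Parcel B| − 2·|Parcel A∩Parcel B| = 60 + 30 − 48 = 42.00.

42.00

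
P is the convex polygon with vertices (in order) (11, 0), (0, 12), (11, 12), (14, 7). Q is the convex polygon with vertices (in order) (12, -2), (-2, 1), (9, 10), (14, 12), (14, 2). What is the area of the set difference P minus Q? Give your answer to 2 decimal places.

|P| = 84, |P∩Q| = 52.2785.
|P ∖ Q| = |P| − |P∩Q| = 84 − 52.2785 = 31.72.

31.72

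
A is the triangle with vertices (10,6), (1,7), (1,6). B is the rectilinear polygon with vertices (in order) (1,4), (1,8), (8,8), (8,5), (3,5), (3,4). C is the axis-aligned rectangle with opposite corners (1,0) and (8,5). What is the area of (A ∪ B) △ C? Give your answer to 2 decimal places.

54.22

|A ∪ B| = 23.2222.
|(A ∪ B) ∩ C| = 2.
|(A ∪ B) △ C| = 23.2222 + 35 − 4 = 54.22.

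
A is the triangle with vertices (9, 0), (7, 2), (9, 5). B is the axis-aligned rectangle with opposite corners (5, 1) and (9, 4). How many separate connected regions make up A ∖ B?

2

A ∖ B splits into 2 disjoint pieces (area 0.5, area 0.3333).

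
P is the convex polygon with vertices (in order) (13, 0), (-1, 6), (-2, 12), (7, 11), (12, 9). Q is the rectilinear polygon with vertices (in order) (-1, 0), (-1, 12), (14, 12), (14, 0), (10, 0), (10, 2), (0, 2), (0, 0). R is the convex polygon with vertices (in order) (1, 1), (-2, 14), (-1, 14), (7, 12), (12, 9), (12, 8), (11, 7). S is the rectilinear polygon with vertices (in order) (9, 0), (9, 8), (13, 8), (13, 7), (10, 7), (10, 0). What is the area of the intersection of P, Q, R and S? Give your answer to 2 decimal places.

The intersection is the polygon with vertices (11,7), (10,7), (10,6.4), (9,5.8), (9,8), (12,8).
By the shoelace formula its area is 3.40.

3.40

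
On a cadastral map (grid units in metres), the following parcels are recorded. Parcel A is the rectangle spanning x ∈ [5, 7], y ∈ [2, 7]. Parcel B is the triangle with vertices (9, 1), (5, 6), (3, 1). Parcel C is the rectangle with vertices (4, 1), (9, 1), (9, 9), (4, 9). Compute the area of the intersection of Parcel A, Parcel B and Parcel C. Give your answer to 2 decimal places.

5.50

The intersection is the polygon with vertices (5,2), (5,6), (7,3.5), (7,2).
By the shoelace formula its area is 5.50.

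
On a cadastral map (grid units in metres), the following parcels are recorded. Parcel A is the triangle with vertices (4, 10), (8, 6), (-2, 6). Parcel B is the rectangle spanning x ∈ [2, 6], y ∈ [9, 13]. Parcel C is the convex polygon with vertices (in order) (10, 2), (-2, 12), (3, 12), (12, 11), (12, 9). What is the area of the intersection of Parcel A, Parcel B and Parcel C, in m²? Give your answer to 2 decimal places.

1.25

The intersection is the polygon with vertices (2.5,9), (4,10), (5,9).
By the shoelace formula its area is 1.25.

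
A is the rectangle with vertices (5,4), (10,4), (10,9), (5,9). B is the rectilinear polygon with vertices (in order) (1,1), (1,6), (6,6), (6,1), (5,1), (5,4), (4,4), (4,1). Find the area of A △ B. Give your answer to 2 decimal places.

43.00

|A| = 25, |B| = 22, |A∩B| = 2.
|A △ B| = |A| + |B| − 2·|A∩B| = 25 + 22 − 4 = 43.00.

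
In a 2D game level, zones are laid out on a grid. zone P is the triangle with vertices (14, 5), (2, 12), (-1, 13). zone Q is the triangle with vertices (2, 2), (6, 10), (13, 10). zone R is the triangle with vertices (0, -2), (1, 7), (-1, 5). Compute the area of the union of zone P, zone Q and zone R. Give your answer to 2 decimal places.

By inclusion–exclusion:
Individual areas: |zone P| = 4.5, |zone Q| = 28, |zone R| = 8.
|zone P∩zone Q| = 1.1883.
|zone P∩zone R| = 0.
|zone Q∩zone R| = 0.
|zone P∩zone Q∩zone R| = 0.
|zone P ∪ zone Q ∪ zone R| = 40.5 − 1.1883 + 0 = 39.31.

39.31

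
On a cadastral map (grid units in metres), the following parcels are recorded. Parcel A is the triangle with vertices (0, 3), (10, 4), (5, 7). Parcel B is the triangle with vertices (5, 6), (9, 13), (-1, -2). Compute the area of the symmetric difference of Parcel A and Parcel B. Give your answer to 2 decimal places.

18.39

|Parcel A| = 17.5, |Parcel B| = 5, |Parcel A∩Parcel B| = 2.054.
|Parcel A △ Parcel B| = |Parcel A| + |Parcel B| − 2·|Parcel A∩Parcel B| = 17.5 + 5 − 4.108 = 18.39.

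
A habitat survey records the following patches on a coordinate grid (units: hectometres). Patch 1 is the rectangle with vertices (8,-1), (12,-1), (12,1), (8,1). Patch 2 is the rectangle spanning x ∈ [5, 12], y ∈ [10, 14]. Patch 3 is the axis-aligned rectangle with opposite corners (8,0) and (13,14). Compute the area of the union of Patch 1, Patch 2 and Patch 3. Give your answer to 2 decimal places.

86.00

By inclusion–exclusion:
Individual areas: |Patch 1| = 8, |Patch 2| = 28, |Patch 3| = 70.
|Patch 1∩Patch 2| = 0 (no overlap).
|Patch 1∩Patch 3|: x∈[8,12], y∈[0,1] → 4·1 = 4.
|Patch 2∩Patch 3|: x∈[8,12], y∈[10,14] → 4·4 = 16.
|Patch 1∩Patch 2∩Patch 3| = 0.
|Patch 1 ∪ Patch 2 ∪ Patch 3| = 106 − 20 + 0 = 86.00.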